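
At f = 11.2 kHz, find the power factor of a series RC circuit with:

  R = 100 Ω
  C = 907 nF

Step 1 — Angular frequency: ω = 2π·f = 2π·1.12e+04 = 7.037e+04 rad/s.
Step 2 — Component impedances:
  R: Z = R = 100 Ω
  C: Z = 1/(jωC) = -j/(ω·C) = 0 - j15.67 Ω
Step 3 — Series combination: Z_total = R + C = 100 - j15.67 Ω = 101.2∠-8.9° Ω.
Step 4 — Power factor: PF = cos(φ) = Re(Z)/|Z| = 100/101.22 = 0.9879.
Step 5 — Type: Im(Z) = -15.67 ⇒ leading (phase φ = -8.9°).

PF = 0.9879 (leading, φ = -8.9°)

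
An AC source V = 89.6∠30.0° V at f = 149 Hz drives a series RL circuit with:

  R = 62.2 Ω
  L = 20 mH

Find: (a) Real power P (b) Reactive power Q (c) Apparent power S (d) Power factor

Step 1 — Angular frequency: ω = 2π·f = 2π·149 = 936.2 rad/s.
Step 2 — Component impedances:
  R: Z = R = 62.2 Ω
  L: Z = jωL = j·936.2·0.02 = 0 + j18.72 Ω
Step 3 — Series combination: Z_total = R + L = 62.2 + j18.72 Ω = 64.96∠16.8° Ω.
Step 4 — Source phasor: V = 89.6∠30.0° V = 77.6 + j44.8 V.
Step 5 — Current: I = V / Z = 1.343 + j0.3161 A = 1.379∠13.2° A.
Step 6 — Complex power: S = V·I* = 118.3 + j35.63 VA.
Step 7 — Real power: P = Re(S) = 118.3 W.
Step 8 — Reactive power: Q = Im(S) = 35.63 VAR.
Step 9 — Apparent power: |S| = 123.6 VA.
Step 10 — Power factor: PF = P/|S| = 0.9576 (lagging).

(a) P = 118.3 W  (b) Q = 35.63 VAR  (c) S = 123.6 VA  (d) PF = 0.9576 (lagging)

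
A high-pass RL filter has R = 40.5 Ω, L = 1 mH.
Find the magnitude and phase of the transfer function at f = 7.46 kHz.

Step 1 — Angular frequency: ω = 2π·7460 = 4.687e+04 rad/s.
Step 2 — Transfer function: H(jω) = jωL/(R + jωL).
Step 3 — Numerator jωL = j·46.87; denominator R + jωL = 40.5 + j46.87.
Step 4 — H = 0.5725 + j0.4947.
Step 5 — Magnitude: |H| = 0.7567 (-2.4 dB); phase: φ = 40.8°.

|H| = 0.7567 (-2.4 dB), φ = 40.8°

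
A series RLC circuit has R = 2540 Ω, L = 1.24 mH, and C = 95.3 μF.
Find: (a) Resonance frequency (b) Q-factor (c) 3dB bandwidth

Step 1 — Resonance: ω₀ = 1/√(LC) = 1/√(0.00124·9.53e-05) = 2909 rad/s.
Step 2 — f₀ = ω₀/(2π) = 463 Hz.
Step 3 — Series Q: Q = ω₀L/R = 2909·0.00124/2540 = 0.00142.
Step 4 — Bandwidth: Δω = ω₀/Q = 2.048e+06 rad/s; BW = Δω/(2π) = 3.26e+05 Hz.

(a) f₀ = 463 Hz  (b) Q = 0.00142  (c) BW = 3.26e+05 Hz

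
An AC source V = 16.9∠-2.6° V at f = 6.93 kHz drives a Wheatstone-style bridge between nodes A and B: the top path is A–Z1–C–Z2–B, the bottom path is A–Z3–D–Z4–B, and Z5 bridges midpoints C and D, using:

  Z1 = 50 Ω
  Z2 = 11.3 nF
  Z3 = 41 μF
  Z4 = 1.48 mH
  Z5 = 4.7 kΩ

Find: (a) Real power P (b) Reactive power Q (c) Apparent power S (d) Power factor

Step 1 — Angular frequency: ω = 2π·f = 2π·6930 = 4.354e+04 rad/s.
Step 2 — Component impedances:
  Z1: Z = R = 50 Ω
  Z2: Z = 1/(jωC) = -j/(ω·C) = 0 - j2032 Ω
  Z3: Z = 1/(jωC) = -j/(ω·C) = 0 - j0.5601 Ω
  Z4: Z = jωL = j·4.354e+04·0.00148 = 0 + j64.44 Ω
  Z5: Z = R = 4700 Ω
Step 3 — Bridge requires nodal analysis (the Z5 bridge couples midpoints C and D, so the two paths cannot be reduced to a simple series/parallel combination). Setting node B to ground and injecting 1 A at node A, the 3-node admittance system at A, C, D solves to V_A = Z_AB = 0.05215 + j65.95 Ω = 65.95∠90.0° Ω.
Step 4 — Source phasor: V = 16.9∠-2.6° V = 16.88 - j0.7666 V.
Step 5 — Current: I = V / Z = -0.01142 - j0.256 A = 0.2562∠-92.6° A.
Step 6 — Complex power: S = V·I* = 0.003424 + j4.33 VA.
Step 7 — Real power: P = Re(S) = 0.003424 W.
Step 8 — Reactive power: Q = Im(S) = 4.33 VAR.
Step 9 — Apparent power: |S| = 4.33 VA.
Step 10 — Power factor: PF = P/|S| = 0.0007907 (lagging).

(a) P = 0.003424 W  (b) Q = 4.33 VAR  (c) S = 4.33 VA  (d) PF = 0.0007907 (lagging)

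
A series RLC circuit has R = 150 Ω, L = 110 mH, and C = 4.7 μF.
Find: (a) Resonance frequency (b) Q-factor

Step 1 — Resonance condition Im(Z)=0 gives ω₀ = 1/√(LC).
Step 2 — ω₀ = 1/√(0.11·4.7e-06) = 1391 rad/s.
Step 3 — f₀ = ω₀/(2π) = 221.3 Hz.
Step 4 — Series Q: Q = ω₀L/R = 1391·0.11/150 = 1.02.

(a) f₀ = 221.3 Hz  (b) Q = 1.02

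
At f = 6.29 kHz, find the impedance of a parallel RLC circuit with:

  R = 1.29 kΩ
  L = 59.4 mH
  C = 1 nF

Step 1 — Angular frequency: ω = 2π·f = 2π·6290 = 3.952e+04 rad/s.
Step 2 — Component impedances:
  R: Z = R = 1290 Ω
  L: Z = jωL = j·3.952e+04·0.0594 = 0 + j2348 Ω
  C: Z = 1/(jωC) = -j/(ω·C) = 0 - j2.53e+04 Ω
Step 3 — Parallel combination: 1/Z_total = 1/R + 1/L + 1/C; Z_total = 1033 + j515.1 Ω = 1154∠26.5° Ω.

Z = 1033 + j515.1 Ω = 1154∠26.5° Ω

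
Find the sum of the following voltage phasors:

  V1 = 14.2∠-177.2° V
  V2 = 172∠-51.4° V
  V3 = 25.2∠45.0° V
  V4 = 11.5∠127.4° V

Step 1 — Convert each phasor to rectangular form:
  V1 = 14.2·(cos(-177.2°) + j·sin(-177.2°)) = -14.18 - j0.6937 V
  V2 = 172·(cos(-51.4°) + j·sin(-51.4°)) = 107.3 - j134.4 V
  V3 = 25.2·(cos(45.0°) + j·sin(45.0°)) = 17.82 + j17.82 V
  V4 = 11.5·(cos(127.4°) + j·sin(127.4°)) = -6.985 + j9.136 V
Step 2 — Sum components: V_total = 104 - j108.2 V.
Step 3 — Convert to polar: |V_total| = 150 V, ∠V_total = -46.1°.

V_total = 150∠-46.1° V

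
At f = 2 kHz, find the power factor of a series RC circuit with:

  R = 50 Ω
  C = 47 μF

Step 1 — Angular frequency: ω = 2π·f = 2π·2000 = 1.257e+04 rad/s.
Step 2 — Component impedances:
  R: Z = R = 50 Ω
  C: Z = 1/(jωC) = -j/(ω·C) = 0 - j1.693 Ω
Step 3 — Series combination: Z_total = R + C = 50 - j1.693 Ω = 50.03∠-1.9° Ω.
Step 4 — Power factor: PF = cos(φ) = Re(Z)/|Z| = 50/50.03 = 0.9994.
Step 5 — Type: Im(Z) = -1.693 ⇒ leading (phase φ = -1.9°).

PF = 0.9994 (leading, φ = -1.9°)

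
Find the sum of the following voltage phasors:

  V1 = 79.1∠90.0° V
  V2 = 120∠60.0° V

Step 1 — Convert each phasor to rectangular form:
  V1 = 79.1·(cos(90.0°) + j·sin(90.0°)) = 0 + j79.1 V
  V2 = 120·(cos(60.0°) + j·sin(60.0°)) = 60 + j103.9 V
Step 2 — Sum components: V_total = 60 + j183 V.
Step 3 — Convert to polar: |V_total| = 192.6 V, ∠V_total = 71.8°.

V_total = 192.6∠71.8° V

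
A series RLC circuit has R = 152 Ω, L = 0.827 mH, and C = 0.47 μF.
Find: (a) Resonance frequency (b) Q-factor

Step 1 — Resonance condition Im(Z)=0 gives ω₀ = 1/√(LC).
Step 2 — ω₀ = 1/√(0.000827·4.7e-07) = 5.072e+04 rad/s.
Step 3 — f₀ = ω₀/(2π) = 8073 Hz.
Step 4 — Series Q: Q = ω₀L/R = 5.072e+04·0.000827/152 = 0.276.

(a) f₀ = 8073 Hz  (b) Q = 0.276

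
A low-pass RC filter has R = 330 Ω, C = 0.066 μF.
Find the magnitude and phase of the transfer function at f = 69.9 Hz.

Step 1 — Angular frequency: ω = 2π·69.9 = 439.2 rad/s.
Step 2 — Transfer function: H(jω) = 1/(1 + jωRC).
Step 3 — Denominator: 1 + jωRC = 1 + j·439.2·330·6.6e-08 = 1 + j0.009566.
Step 4 — H = 0.9999 - j0.009565.
Step 5 — Magnitude: |H| = 1 (-0.0 dB); phase: φ = -0.5°.

|H| = 1 (-0.0 dB), φ = -0.5°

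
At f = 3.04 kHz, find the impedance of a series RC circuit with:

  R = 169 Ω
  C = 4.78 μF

Step 1 — Angular frequency: ω = 2π·f = 2π·3040 = 1.91e+04 rad/s.
Step 2 — Component impedances:
  R: Z = R = 169 Ω
  C: Z = 1/(jωC) = -j/(ω·C) = 0 - j10.95 Ω
Step 3 — Series combination: Z_total = R + C = 169 - j10.95 Ω = 169.4∠-3.7° Ω.

Z = 169 - j10.95 Ω = 169.4∠-3.7° Ω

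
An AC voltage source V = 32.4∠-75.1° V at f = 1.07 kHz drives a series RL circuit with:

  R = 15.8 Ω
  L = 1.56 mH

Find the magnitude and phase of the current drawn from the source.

Step 1 — Angular frequency: ω = 2π·f = 2π·1070 = 6723 rad/s.
Step 2 — Component impedances:
  R: Z = R = 15.8 Ω
  L: Z = jωL = j·6723·0.00156 = 0 + j10.49 Ω
Step 3 — Series combination: Z_total = R + L = 15.8 + j10.49 Ω = 18.96∠33.6° Ω.
Step 4 — Source phasor: V = 32.4∠-75.1° V = 8.331 - j31.31 V.
Step 5 — Ohm's law: I = V / Z_total = (8.331 - j31.31) / (15.8 + j10.49) = -0.5471 - j1.619 A.
Step 6 — Convert to polar: |I| = 1.708 A, ∠I = -108.7°.

I = 1.708∠-108.7° A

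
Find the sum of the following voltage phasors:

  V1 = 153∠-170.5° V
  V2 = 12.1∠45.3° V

Step 1 — Convert each phasor to rectangular form:
  V1 = 153·(cos(-170.5°) + j·sin(-170.5°)) = -150.9 - j25.25 V
  V2 = 12.1·(cos(45.3°) + j·sin(45.3°)) = 8.511 + j8.601 V
Step 2 — Sum components: V_total = -142.4 - j16.65 V.
Step 3 — Convert to polar: |V_total| = 143.4 V, ∠V_total = -173.3°.

V_total = 143.4∠-173.3° V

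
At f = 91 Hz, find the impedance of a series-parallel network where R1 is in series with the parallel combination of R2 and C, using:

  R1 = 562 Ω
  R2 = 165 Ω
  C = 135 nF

Step 1 — Angular frequency: ω = 2π·f = 2π·91 = 571.8 rad/s.
Step 2 — Component impedances:
  R1: Z = R = 562 Ω
  R2: Z = R = 165 Ω
  C: Z = 1/(jωC) = -j/(ω·C) = 0 - j1.296e+04 Ω
Step 3 — Parallel branch: R2 || C = 1/(1/R2 + 1/C) = 165 - j2.101 Ω.
Step 4 — Series with R1: Z_total = R1 + (R2 || C) = 727 - j2.101 Ω = 727∠-0.2° Ω.

Z = 727 - j2.101 Ω = 727∠-0.2° Ω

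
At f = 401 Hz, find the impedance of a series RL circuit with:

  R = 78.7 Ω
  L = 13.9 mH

Step 1 — Angular frequency: ω = 2π·f = 2π·401 = 2520 rad/s.
Step 2 — Component impedances:
  R: Z = R = 78.7 Ω
  L: Z = jωL = j·2520·0.0139 = 0 + j35.02 Ω
Step 3 — Series combination: Z_total = R + L = 78.7 + j35.02 Ω = 86.14∠24.0° Ω.

Z = 78.7 + j35.02 Ω = 86.14∠24.0° Ω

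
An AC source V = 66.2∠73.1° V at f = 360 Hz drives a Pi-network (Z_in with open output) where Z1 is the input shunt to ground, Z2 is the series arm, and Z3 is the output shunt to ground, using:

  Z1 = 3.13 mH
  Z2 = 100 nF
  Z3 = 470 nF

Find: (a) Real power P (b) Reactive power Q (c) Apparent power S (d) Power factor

Step 1 — Angular frequency: ω = 2π·f = 2π·360 = 2262 rad/s.
Step 2 — Component impedances:
  Z1: Z = jωL = j·2262·0.00313 = 0 + j7.08 Ω
  Z2: Z = 1/(jωC) = -j/(ω·C) = 0 - j4421 Ω
  Z3: Z = 1/(jωC) = -j/(ω·C) = 0 - j940.6 Ω
Step 3 — With open output, the series arm Z2 and the output shunt Z3 appear in series to ground: Z2 + Z3 = 0 - j5362 Ω.
Step 4 — Parallel with input shunt Z1: Z_in = Z1 || (Z2 + Z3) = 0 + j7.089 Ω = 7.089∠90.0° Ω.
Step 5 — Source phasor: V = 66.2∠73.1° V = 19.24 + j63.34 V.
Step 6 — Current: I = V / Z = 8.935 - j2.715 A = 9.338∠-16.9° A.
Step 7 — Complex power: S = V·I* = 0 + j618.2 VA.
Step 8 — Real power: P = Re(S) = 0 W.
Step 9 — Reactive power: Q = Im(S) = 618.2 VAR.
Step 10 — Apparent power: |S| = 618.2 VA.
Step 11 — Power factor: PF = P/|S| = 0 (lagging).

(a) P = 0 W  (b) Q = 618.2 VAR  (c) S = 618.2 VA  (d) PF = 0 (lagging)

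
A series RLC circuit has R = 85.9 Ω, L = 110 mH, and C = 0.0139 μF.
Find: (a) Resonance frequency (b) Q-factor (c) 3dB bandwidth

Step 1 — Resonance condition Im(Z)=0 gives ω₀ = 1/√(LC).
Step 2 — ω₀ = 1/√(0.11·1.39e-08) = 2.557e+04 rad/s.
Step 3 — f₀ = ω₀/(2π) = 4070 Hz.
Step 4 — Series Q: Q = ω₀L/R = 2.557e+04·0.11/85.9 = 32.75.
Step 5 — 3dB bandwidth: Δω = ω₀/Q = 780.9 rad/s; BW = Δω/(2π) = 124.3 Hz.

(a) f₀ = 4070 Hz  (b) Q = 32.75  (c) BW = 124.3 Hz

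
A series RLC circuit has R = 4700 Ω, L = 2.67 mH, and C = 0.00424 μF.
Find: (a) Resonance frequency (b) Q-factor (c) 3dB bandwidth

Step 1 — Resonance: ω₀ = 1/√(LC) = 1/√(0.00267·4.24e-09) = 2.972e+05 rad/s.
Step 2 — f₀ = ω₀/(2π) = 4.73e+04 Hz.
Step 3 — Series Q: Q = ω₀L/R = 2.972e+05·0.00267/4700 = 0.1688.
Step 4 — Bandwidth: Δω = ω₀/Q = 1.76e+06 rad/s; BW = Δω/(2π) = 2.802e+05 Hz.

(a) f₀ = 4.73e+04 Hz  (b) Q = 0.1688  (c) BW = 2.802e+05 Hz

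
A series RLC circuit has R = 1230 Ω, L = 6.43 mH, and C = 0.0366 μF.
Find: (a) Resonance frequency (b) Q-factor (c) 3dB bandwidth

Step 1 — Resonance condition Im(Z)=0 gives ω₀ = 1/√(LC).
Step 2 — ω₀ = 1/√(0.00643·3.66e-08) = 6.519e+04 rad/s.
Step 3 — f₀ = ω₀/(2π) = 1.037e+04 Hz.
Step 4 — Series Q: Q = ω₀L/R = 6.519e+04·0.00643/1230 = 0.3408.
Step 5 — 3dB bandwidth: Δω = ω₀/Q = 1.913e+05 rad/s; BW = Δω/(2π) = 3.044e+04 Hz.

(a) f₀ = 1.037e+04 Hz  (b) Q = 0.3408  (c) BW = 3.044e+04 Hz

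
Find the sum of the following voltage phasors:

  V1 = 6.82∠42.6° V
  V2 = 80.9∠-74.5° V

Step 1 — Convert each phasor to rectangular form:
  V1 = 6.82·(cos(42.6°) + j·sin(42.6°)) = 5.02 + j4.616 V
  V2 = 80.9·(cos(-74.5°) + j·sin(-74.5°)) = 21.62 - j77.96 V
Step 2 — Sum components: V_total = 26.64 - j73.34 V.
Step 3 — Convert to polar: |V_total| = 78.03 V, ∠V_total = -70.0°.

V_total = 78.03∠-70.0° V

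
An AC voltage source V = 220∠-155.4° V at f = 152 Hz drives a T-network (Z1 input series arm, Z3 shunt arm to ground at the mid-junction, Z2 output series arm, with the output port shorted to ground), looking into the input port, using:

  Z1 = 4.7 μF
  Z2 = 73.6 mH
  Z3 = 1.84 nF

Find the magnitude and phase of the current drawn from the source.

Step 1 — Angular frequency: ω = 2π·f = 2π·152 = 955 rad/s.
Step 2 — Component impedances:
  Z1: Z = 1/(jωC) = -j/(ω·C) = 0 - j222.8 Ω
  Z2: Z = jωL = j·955·0.0736 = 0 + j70.29 Ω
  Z3: Z = 1/(jωC) = -j/(ω·C) = 0 - j5.691e+05 Ω
Step 3 — With the output port shorted to ground, the output series arm Z2 runs from the junction to ground; the shunt arm Z3 also runs from the junction to ground. They appear in parallel: Z3 || Z2 = 0 + j70.3 Ω.
Step 4 — Series with input arm Z1: Z_in = Z1 + (Z3 || Z2) = 0 - j152.5 Ω = 152.5∠-90.0° Ω.
Step 5 — Source phasor: V = 220∠-155.4° V = -200 - j91.58 V.
Step 6 — Ohm's law: I = V / Z_total = (-200 - j91.58) / (0 - j152.5) = 0.6006 - j1.312 A.
Step 7 — Convert to polar: |I| = 1.443 A, ∠I = -65.4°.

I = 1.443∠-65.4° A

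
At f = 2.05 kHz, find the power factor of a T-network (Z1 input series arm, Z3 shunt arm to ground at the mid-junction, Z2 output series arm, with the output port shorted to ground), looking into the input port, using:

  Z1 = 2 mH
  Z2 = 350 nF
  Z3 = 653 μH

Step 1 — Angular frequency: ω = 2π·f = 2π·2050 = 1.288e+04 rad/s.
Step 2 — Component impedances:
  Z1: Z = jωL = j·1.288e+04·0.002 = 0 + j25.76 Ω
  Z2: Z = 1/(jωC) = -j/(ω·C) = 0 - j221.8 Ω
  Z3: Z = jωL = j·1.288e+04·0.000653 = 0 + j8.411 Ω
Step 3 — With the output port shorted to ground, the output series arm Z2 runs from the junction to ground; the shunt arm Z3 also runs from the junction to ground. They appear in parallel: Z3 || Z2 = 0 + j8.742 Ω.
Step 4 — Series with input arm Z1: Z_in = Z1 + (Z3 || Z2) = 0 + j34.5 Ω = 34.5∠90.0° Ω.
Step 5 — Power factor: PF = cos(φ) = Re(Z)/|Z| = 0/34.5 = 0.
Step 6 — Type: Im(Z) = 34.5 ⇒ lagging (phase φ = 90.0°).

PF = 0 (lagging, φ = 90.0°)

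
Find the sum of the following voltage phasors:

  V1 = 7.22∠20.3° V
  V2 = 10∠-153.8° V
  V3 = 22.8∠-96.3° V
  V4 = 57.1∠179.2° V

Step 1 — Convert each phasor to rectangular form:
  V1 = 7.22·(cos(20.3°) + j·sin(20.3°)) = 6.772 + j2.505 V
  V2 = 10·(cos(-153.8°) + j·sin(-153.8°)) = -8.973 - j4.415 V
  V3 = 22.8·(cos(-96.3°) + j·sin(-96.3°)) = -2.502 - j22.66 V
  V4 = 57.1·(cos(179.2°) + j·sin(179.2°)) = -57.09 + j0.7972 V
Step 2 — Sum components: V_total = -61.8 - j23.78 V.
Step 3 — Convert to polar: |V_total| = 66.21 V, ∠V_total = -159.0°.

V_total = 66.21∠-159.0° V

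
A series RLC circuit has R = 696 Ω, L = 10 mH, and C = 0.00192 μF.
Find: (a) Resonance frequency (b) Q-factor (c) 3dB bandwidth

Step 1 — Resonance condition Im(Z)=0 gives ω₀ = 1/√(LC).
Step 2 — ω₀ = 1/√(0.01·1.92e-09) = 2.282e+05 rad/s.
Step 3 — f₀ = ω₀/(2π) = 3.632e+04 Hz.
Step 4 — Series Q: Q = ω₀L/R = 2.282e+05·0.01/696 = 3.279.
Step 5 — 3dB bandwidth: Δω = ω₀/Q = 6.96e+04 rad/s; BW = Δω/(2π) = 1.108e+04 Hz.

(a) f₀ = 3.632e+04 Hz  (b) Q = 3.279  (c) BW = 1.108e+04 Hz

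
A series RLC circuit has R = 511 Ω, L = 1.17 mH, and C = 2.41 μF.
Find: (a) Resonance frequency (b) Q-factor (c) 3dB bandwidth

Step 1 — Resonance: ω₀ = 1/√(LC) = 1/√(0.00117·2.41e-06) = 1.883e+04 rad/s.
Step 2 — f₀ = ω₀/(2π) = 2997 Hz.
Step 3 — Series Q: Q = ω₀L/R = 1.883e+04·0.00117/511 = 0.04312.
Step 4 — Bandwidth: Δω = ω₀/Q = 4.368e+05 rad/s; BW = Δω/(2π) = 6.951e+04 Hz.

(a) f₀ = 2997 Hz  (b) Q = 0.04312  (c) BW = 6.951e+04 Hz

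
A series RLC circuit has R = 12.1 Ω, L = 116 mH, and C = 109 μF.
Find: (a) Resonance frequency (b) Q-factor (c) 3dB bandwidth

Step 1 — Resonance condition Im(Z)=0 gives ω₀ = 1/√(LC).
Step 2 — ω₀ = 1/√(0.116·0.000109) = 281.2 rad/s.
Step 3 — f₀ = ω₀/(2π) = 44.76 Hz.
Step 4 — Series Q: Q = ω₀L/R = 281.2·0.116/12.1 = 2.696.
Step 5 — 3dB bandwidth: Δω = ω₀/Q = 104.3 rad/s; BW = Δω/(2π) = 16.6 Hz.

(a) f₀ = 44.76 Hz  (b) Q = 2.696  (c) BW = 16.6 Hz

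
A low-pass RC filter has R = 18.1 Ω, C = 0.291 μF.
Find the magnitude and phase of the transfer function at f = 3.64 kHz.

Step 1 — Angular frequency: ω = 2π·3640 = 2.287e+04 rad/s.
Step 2 — Transfer function: H(jω) = 1/(1 + jωRC).
Step 3 — Denominator: 1 + jωRC = 1 + j·2.287e+04·18.1·2.91e-07 = 1 + j0.1205.
Step 4 — H = 0.9857 - j0.1187.
Step 5 — Magnitude: |H| = 0.9928 (-0.1 dB); phase: φ = -6.9°.

|H| = 0.9928 (-0.1 dB), φ = -6.9°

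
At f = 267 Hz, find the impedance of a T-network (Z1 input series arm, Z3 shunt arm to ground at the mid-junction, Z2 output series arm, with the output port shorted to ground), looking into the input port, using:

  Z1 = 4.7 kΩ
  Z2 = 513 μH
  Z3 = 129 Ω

Step 1 — Angular frequency: ω = 2π·f = 2π·267 = 1678 rad/s.
Step 2 — Component impedances:
  Z1: Z = R = 4700 Ω
  Z2: Z = jωL = j·1678·0.000513 = 0 + j0.8606 Ω
  Z3: Z = R = 129 Ω
Step 3 — With the output port shorted to ground, the output series arm Z2 runs from the junction to ground; the shunt arm Z3 also runs from the junction to ground. They appear in parallel: Z3 || Z2 = 0.005741 + j0.8606 Ω.
Step 4 — Series with input arm Z1: Z_in = Z1 + (Z3 || Z2) = 4700 + j0.8606 Ω = 4700∠0.0° Ω.

Z = 4700 + j0.8606 Ω = 4700∠0.0° Ω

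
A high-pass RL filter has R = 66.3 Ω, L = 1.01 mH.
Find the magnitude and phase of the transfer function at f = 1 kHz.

Step 1 — Angular frequency: ω = 2π·1000 = 6283 rad/s.
Step 2 — Transfer function: H(jω) = jωL/(R + jωL).
Step 3 — Numerator jωL = j·6.346; denominator R + jωL = 66.3 + j6.346.
Step 4 — H = 0.009079 + j0.09485.
Step 5 — Magnitude: |H| = 0.09528 (-20.4 dB); phase: φ = 84.5°.

|H| = 0.09528 (-20.4 dB), φ = 84.5°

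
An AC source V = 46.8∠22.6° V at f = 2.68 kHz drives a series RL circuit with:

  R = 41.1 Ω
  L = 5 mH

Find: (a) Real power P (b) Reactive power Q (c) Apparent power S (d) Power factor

Step 1 — Angular frequency: ω = 2π·f = 2π·2680 = 1.684e+04 rad/s.
Step 2 — Component impedances:
  R: Z = R = 41.1 Ω
  L: Z = jωL = j·1.684e+04·0.005 = 0 + j84.19 Ω
Step 3 — Series combination: Z_total = R + L = 41.1 + j84.19 Ω = 93.69∠64.0° Ω.
Step 4 — Source phasor: V = 46.8∠22.6° V = 43.21 + j17.99 V.
Step 5 — Current: I = V / Z = 0.3748 - j0.3302 A = 0.4995∠-41.4° A.
Step 6 — Complex power: S = V·I* = 10.26 + j21.01 VA.
Step 7 — Real power: P = Re(S) = 10.26 W.
Step 8 — Reactive power: Q = Im(S) = 21.01 VAR.
Step 9 — Apparent power: |S| = 23.38 VA.
Step 10 — Power factor: PF = P/|S| = 0.4387 (lagging).

(a) P = 10.26 W  (b) Q = 21.01 VAR  (c) S = 23.38 VA  (d) PF = 0.4387 (lagging)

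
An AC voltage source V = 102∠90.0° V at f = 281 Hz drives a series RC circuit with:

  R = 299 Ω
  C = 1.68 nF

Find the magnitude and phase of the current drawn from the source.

Step 1 — Angular frequency: ω = 2π·f = 2π·281 = 1766 rad/s.
Step 2 — Component impedances:
  R: Z = R = 299 Ω
  C: Z = 1/(jωC) = -j/(ω·C) = 0 - j3.371e+05 Ω
Step 3 — Series combination: Z_total = R + C = 299 - j3.371e+05 Ω = 3.371e+05∠-89.9° Ω.
Step 4 — Source phasor: V = 102∠90.0° V = 0 + j102 V.
Step 5 — Ohm's law: I = V / Z_total = (0 + j102) / (299 - j3.371e+05) = -0.0003025 + j2.683e-07 A.
Step 6 — Convert to polar: |I| = 0.0003025 A, ∠I = 179.9°.

I = 0.0003025∠179.9° A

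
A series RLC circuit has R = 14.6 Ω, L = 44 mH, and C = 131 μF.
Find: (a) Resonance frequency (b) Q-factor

Step 1 — Resonance condition Im(Z)=0 gives ω₀ = 1/√(LC).
Step 2 — ω₀ = 1/√(0.044·0.000131) = 416.5 rad/s.
Step 3 — f₀ = ω₀/(2π) = 66.29 Hz.
Step 4 — Series Q: Q = ω₀L/R = 416.5·0.044/14.6 = 1.255.

(a) f₀ = 66.29 Hz  (b) Q = 1.255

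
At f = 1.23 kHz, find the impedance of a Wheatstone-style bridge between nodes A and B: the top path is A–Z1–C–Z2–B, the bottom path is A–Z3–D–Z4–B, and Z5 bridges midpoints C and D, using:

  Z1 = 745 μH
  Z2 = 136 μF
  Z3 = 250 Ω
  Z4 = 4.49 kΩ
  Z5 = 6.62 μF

Step 1 — Angular frequency: ω = 2π·f = 2π·1230 = 7728 rad/s.
Step 2 — Component impedances:
  Z1: Z = jωL = j·7728·0.000745 = 0 + j5.758 Ω
  Z2: Z = 1/(jωC) = -j/(ω·C) = 0 - j0.9514 Ω
  Z3: Z = R = 250 Ω
  Z4: Z = R = 4490 Ω
  Z5: Z = 1/(jωC) = -j/(ω·C) = 0 - j19.55 Ω
Step 3 — Bridge requires nodal analysis (the Z5 bridge couples midpoints C and D, so the two paths cannot be reduced to a simple series/parallel combination). Setting node B to ground and injecting 1 A at node A, the 3-node admittance system at A, C, D solves to V_A = Z_AB = 0.1323 + j4.814 Ω = 4.815∠88.4° Ω.

Z = 0.1323 + j4.814 Ω = 4.815∠88.4° Ω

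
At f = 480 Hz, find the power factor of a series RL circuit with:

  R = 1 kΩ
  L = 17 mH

Step 1 — Angular frequency: ω = 2π·f = 2π·480 = 3016 rad/s.
Step 2 — Component impedances:
  R: Z = R = 1000 Ω
  L: Z = jωL = j·3016·0.017 = 0 + j51.27 Ω
Step 3 — Series combination: Z_total = R + L = 1000 + j51.27 Ω = 1001∠2.9° Ω.
Step 4 — Power factor: PF = cos(φ) = Re(Z)/|Z| = 1000/1001.3 = 0.9987.
Step 5 — Type: Im(Z) = 51.27 ⇒ lagging (phase φ = 2.9°).

PF = 0.9987 (lagging, φ = 2.9°)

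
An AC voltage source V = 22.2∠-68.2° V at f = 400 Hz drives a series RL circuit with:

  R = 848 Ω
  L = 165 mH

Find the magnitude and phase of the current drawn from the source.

Step 1 — Angular frequency: ω = 2π·f = 2π·400 = 2513 rad/s.
Step 2 — Component impedances:
  R: Z = R = 848 Ω
  L: Z = jωL = j·2513·0.165 = 0 + j414.7 Ω
Step 3 — Series combination: Z_total = R + L = 848 + j414.7 Ω = 944∠26.1° Ω.
Step 4 — Source phasor: V = 22.2∠-68.2° V = 8.244 - j20.61 V.
Step 5 — Ohm's law: I = V / Z_total = (8.244 - j20.61) / (848 + j414.7) = -0.001747 - j0.02345 A.
Step 6 — Convert to polar: |I| = 0.02352 A, ∠I = -94.3°.

I = 0.02352∠-94.3° A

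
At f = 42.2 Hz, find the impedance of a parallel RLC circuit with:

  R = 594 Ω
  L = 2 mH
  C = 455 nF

Step 1 — Angular frequency: ω = 2π·f = 2π·42.2 = 265.2 rad/s.
Step 2 — Component impedances:
  R: Z = R = 594 Ω
  L: Z = jωL = j·265.2·0.002 = 0 + j0.5303 Ω
  C: Z = 1/(jωC) = -j/(ω·C) = 0 - j8289 Ω
Step 3 — Parallel combination: 1/Z_total = 1/R + 1/L + 1/C; Z_total = 0.0004735 + j0.5303 Ω = 0.5303∠89.9° Ω.

Z = 0.0004735 + j0.5303 Ω = 0.5303∠89.9° Ω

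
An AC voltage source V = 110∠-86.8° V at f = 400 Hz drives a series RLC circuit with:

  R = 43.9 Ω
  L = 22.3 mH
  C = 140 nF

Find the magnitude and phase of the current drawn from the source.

Step 1 — Angular frequency: ω = 2π·f = 2π·400 = 2513 rad/s.
Step 2 — Component impedances:
  R: Z = R = 43.9 Ω
  L: Z = jωL = j·2513·0.0223 = 0 + j56.05 Ω
  C: Z = 1/(jωC) = -j/(ω·C) = 0 - j2842 Ω
Step 3 — Series combination: Z_total = R + L + C = 43.9 - j2786 Ω = 2786∠-89.1° Ω.
Step 4 — Source phasor: V = 110∠-86.8° V = 6.14 - j109.8 V.
Step 5 — Ohm's law: I = V / Z_total = (6.14 - j109.8) / (43.9 - j2786) = 0.03945 + j0.001582 A.
Step 6 — Convert to polar: |I| = 0.03948 A, ∠I = 2.3°.

I = 0.03948∠2.3° A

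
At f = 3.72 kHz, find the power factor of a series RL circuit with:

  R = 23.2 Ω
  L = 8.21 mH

Step 1 — Angular frequency: ω = 2π·f = 2π·3720 = 2.337e+04 rad/s.
Step 2 — Component impedances:
  R: Z = R = 23.2 Ω
  L: Z = jωL = j·2.337e+04·0.00821 = 0 + j191.9 Ω
Step 3 — Series combination: Z_total = R + L = 23.2 + j191.9 Ω = 193.3∠83.1° Ω.
Step 4 — Power factor: PF = cos(φ) = Re(Z)/|Z| = 23.2/193.3 = 0.12.
Step 5 — Type: Im(Z) = 191.9 ⇒ lagging (phase φ = 83.1°).

PF = 0.12 (lagging, φ = 83.1°)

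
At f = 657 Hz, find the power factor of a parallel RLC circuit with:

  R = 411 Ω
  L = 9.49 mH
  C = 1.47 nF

Step 1 — Angular frequency: ω = 2π·f = 2π·657 = 4128 rad/s.
Step 2 — Component impedances:
  R: Z = R = 411 Ω
  L: Z = jωL = j·4128·0.00949 = 0 + j39.18 Ω
  C: Z = 1/(jωC) = -j/(ω·C) = 0 - j1.648e+05 Ω
Step 3 — Parallel combination: 1/Z_total = 1/R + 1/L + 1/C; Z_total = 3.702 + j38.83 Ω = 39.01∠84.6° Ω.
Step 4 — Power factor: PF = cos(φ) = Re(Z)/|Z| = 3.7022/39.008 = 0.09491.
Step 5 — Type: Im(Z) = 38.83 ⇒ lagging (phase φ = 84.6°).

PF = 0.09491 (lagging, φ = 84.6°)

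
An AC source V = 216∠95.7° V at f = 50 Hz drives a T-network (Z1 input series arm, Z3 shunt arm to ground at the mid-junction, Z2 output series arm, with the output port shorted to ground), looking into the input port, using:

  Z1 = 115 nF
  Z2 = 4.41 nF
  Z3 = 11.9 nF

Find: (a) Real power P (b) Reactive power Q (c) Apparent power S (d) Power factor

Step 1 — Angular frequency: ω = 2π·f = 2π·50 = 314.2 rad/s.
Step 2 — Component impedances:
  Z1: Z = 1/(jωC) = -j/(ω·C) = 0 - j2.768e+04 Ω
  Z2: Z = 1/(jωC) = -j/(ω·C) = 0 - j7.218e+05 Ω
  Z3: Z = 1/(jωC) = -j/(ω·C) = 0 - j2.675e+05 Ω
Step 3 — With the output port shorted to ground, the output series arm Z2 runs from the junction to ground; the shunt arm Z3 also runs from the junction to ground. They appear in parallel: Z3 || Z2 = 0 - j1.952e+05 Ω.
Step 4 — Series with input arm Z1: Z_in = Z1 + (Z3 || Z2) = 0 - j2.228e+05 Ω = 2.228e+05∠-90.0° Ω.
Step 5 — Source phasor: V = 216∠95.7° V = -21.45 + j214.9 V.
Step 6 — Current: I = V / Z = -0.0009645 - j9.627e-05 A = 0.0009693∠-174.3° A.
Step 7 — Complex power: S = V·I* = 0 - j0.2094 VA.
Step 8 — Real power: P = Re(S) = 0 W.
Step 9 — Reactive power: Q = Im(S) = -0.2094 VAR.
Step 10 — Apparent power: |S| = 0.2094 VA.
Step 11 — Power factor: PF = P/|S| = 0 (leading).

(a) P = 0 W  (b) Q = -0.2094 VAR  (c) S = 0.2094 VA  (d) PF = 0 (leading)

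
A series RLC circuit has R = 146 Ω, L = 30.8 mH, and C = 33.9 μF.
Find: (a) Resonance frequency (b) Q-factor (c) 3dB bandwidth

Step 1 — Resonance condition Im(Z)=0 gives ω₀ = 1/√(LC).
Step 2 — ω₀ = 1/√(0.0308·3.39e-05) = 978.6 rad/s.
Step 3 — f₀ = ω₀/(2π) = 155.8 Hz.
Step 4 — Series Q: Q = ω₀L/R = 978.6·0.0308/146 = 0.2065.
Step 5 — 3dB bandwidth: Δω = ω₀/Q = 4740 rad/s; BW = Δω/(2π) = 754.4 Hz.

(a) f₀ = 155.8 Hz  (b) Q = 0.2065  (c) BW = 754.4 Hz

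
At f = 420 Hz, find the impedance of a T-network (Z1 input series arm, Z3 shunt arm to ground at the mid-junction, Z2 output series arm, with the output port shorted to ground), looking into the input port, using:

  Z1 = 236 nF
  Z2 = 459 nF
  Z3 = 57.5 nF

Step 1 — Angular frequency: ω = 2π·f = 2π·420 = 2639 rad/s.
Step 2 — Component impedances:
  Z1: Z = 1/(jωC) = -j/(ω·C) = 0 - j1606 Ω
  Z2: Z = 1/(jωC) = -j/(ω·C) = 0 - j825.6 Ω
  Z3: Z = 1/(jωC) = -j/(ω·C) = 0 - j6590 Ω
Step 3 — With the output port shorted to ground, the output series arm Z2 runs from the junction to ground; the shunt arm Z3 also runs from the junction to ground. They appear in parallel: Z3 || Z2 = 0 - j733.7 Ω.
Step 4 — Series with input arm Z1: Z_in = Z1 + (Z3 || Z2) = 0 - j2339 Ω = 2339∠-90.0° Ω.

Z = 0 - j2339 Ω = 2339∠-90.0° Ω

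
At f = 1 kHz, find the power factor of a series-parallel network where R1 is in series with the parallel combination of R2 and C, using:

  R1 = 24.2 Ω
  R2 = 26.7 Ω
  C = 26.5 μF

Step 1 — Angular frequency: ω = 2π·f = 2π·1000 = 6283 rad/s.
Step 2 — Component impedances:
  R1: Z = R = 24.2 Ω
  R2: Z = R = 26.7 Ω
  C: Z = 1/(jωC) = -j/(ω·C) = 0 - j6.006 Ω
Step 3 — Parallel branch: R2 || C = 1/(1/R2 + 1/C) = 1.286 - j5.717 Ω.
Step 4 — Series with R1: Z_total = R1 + (R2 || C) = 25.49 - j5.717 Ω = 26.12∠-12.6° Ω.
Step 5 — Power factor: PF = cos(φ) = Re(Z)/|Z| = 25.486/26.119 = 0.9758.
Step 6 — Type: Im(Z) = -5.717 ⇒ leading (phase φ = -12.6°).

PF = 0.9758 (leading, φ = -12.6°)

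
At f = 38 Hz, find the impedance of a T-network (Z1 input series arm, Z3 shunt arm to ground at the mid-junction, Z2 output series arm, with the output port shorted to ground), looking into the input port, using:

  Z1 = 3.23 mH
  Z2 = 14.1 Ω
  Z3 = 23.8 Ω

Step 1 — Angular frequency: ω = 2π·f = 2π·38 = 238.8 rad/s.
Step 2 — Component impedances:
  Z1: Z = jωL = j·238.8·0.00323 = 0 + j0.7712 Ω
  Z2: Z = R = 14.1 Ω
  Z3: Z = R = 23.8 Ω
Step 3 — With the output port shorted to ground, the output series arm Z2 runs from the junction to ground; the shunt arm Z3 also runs from the junction to ground. They appear in parallel: Z3 || Z2 = 8.854 Ω.
Step 4 — Series with input arm Z1: Z_in = Z1 + (Z3 || Z2) = 8.854 + j0.7712 Ω = 8.888∠5.0° Ω.

Z = 8.854 + j0.7712 Ω = 8.888∠5.0° Ω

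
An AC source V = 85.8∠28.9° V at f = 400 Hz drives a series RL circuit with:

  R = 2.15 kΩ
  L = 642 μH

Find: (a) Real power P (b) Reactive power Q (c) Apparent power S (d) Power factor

Step 1 — Angular frequency: ω = 2π·f = 2π·400 = 2513 rad/s.
Step 2 — Component impedances:
  R: Z = R = 2150 Ω
  L: Z = jωL = j·2513·0.000642 = 0 + j1.614 Ω
Step 3 — Series combination: Z_total = R + L = 2150 + j1.614 Ω = 2150∠0.0° Ω.
Step 4 — Source phasor: V = 85.8∠28.9° V = 75.11 + j41.47 V.
Step 5 — Current: I = V / Z = 0.03495 + j0.01926 A = 0.03991∠28.9° A.
Step 6 — Complex power: S = V·I* = 3.424 + j0.00257 VA.
Step 7 — Real power: P = Re(S) = 3.424 W.
Step 8 — Reactive power: Q = Im(S) = 0.00257 VAR.
Step 9 — Apparent power: |S| = 3.424 VA.
Step 10 — Power factor: PF = P/|S| = 1 (lagging).

(a) P = 3.424 W  (b) Q = 0.00257 VAR  (c) S = 3.424 VA  (d) PF = 1 (lagging)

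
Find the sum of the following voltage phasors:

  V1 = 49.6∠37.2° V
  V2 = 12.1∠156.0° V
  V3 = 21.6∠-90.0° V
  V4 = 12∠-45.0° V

Step 1 — Convert each phasor to rectangular form:
  V1 = 49.6·(cos(37.2°) + j·sin(37.2°)) = 39.51 + j29.99 V
  V2 = 12.1·(cos(156.0°) + j·sin(156.0°)) = -11.05 + j4.922 V
  V3 = 21.6·(cos(-90.0°) + j·sin(-90.0°)) = 0 - j21.6 V
  V4 = 12·(cos(-45.0°) + j·sin(-45.0°)) = 8.485 - j8.485 V
Step 2 — Sum components: V_total = 36.94 + j4.824 V.
Step 3 — Convert to polar: |V_total| = 37.25 V, ∠V_total = 7.4°.

V_total = 37.25∠7.4° V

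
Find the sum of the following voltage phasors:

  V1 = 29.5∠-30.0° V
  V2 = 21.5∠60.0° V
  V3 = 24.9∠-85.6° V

Step 1 — Convert each phasor to rectangular form:
  V1 = 29.5·(cos(-30.0°) + j·sin(-30.0°)) = 25.55 - j14.75 V
  V2 = 21.5·(cos(60.0°) + j·sin(60.0°)) = 10.75 + j18.62 V
  V3 = 24.9·(cos(-85.6°) + j·sin(-85.6°)) = 1.91 - j24.83 V
Step 2 — Sum components: V_total = 38.21 - j20.96 V.
Step 3 — Convert to polar: |V_total| = 43.58 V, ∠V_total = -28.7°.

V_total = 43.58∠-28.7° V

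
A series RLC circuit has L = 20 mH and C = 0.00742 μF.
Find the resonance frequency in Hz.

Step 1 — Resonance condition Im(Z)=0 gives ω₀ = 1/√(LC).
Step 2 — ω₀ = 1/√(0.02·7.42e-09) = 8.209e+04 rad/s.
Step 3 — f₀ = ω₀/(2π) = 1.306e+04 Hz.

f₀ = 1.306e+04 Hz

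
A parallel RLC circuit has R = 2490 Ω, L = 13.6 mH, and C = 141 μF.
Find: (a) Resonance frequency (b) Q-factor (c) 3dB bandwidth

Step 1 — Resonance: ω₀ = 1/√(LC) = 1/√(0.0136·0.000141) = 722.1 rad/s.
Step 2 — f₀ = ω₀/(2π) = 114.9 Hz.
Step 3 — Parallel Q: Q = R/(ω₀L) = 2490/(722.1·0.0136) = 253.5.
Step 4 — Bandwidth: Δω = ω₀/Q = 2.848 rad/s; BW = Δω/(2π) = 0.4533 Hz.

(a) f₀ = 114.9 Hz  (b) Q = 253.5  (c) BW = 0.4533 Hz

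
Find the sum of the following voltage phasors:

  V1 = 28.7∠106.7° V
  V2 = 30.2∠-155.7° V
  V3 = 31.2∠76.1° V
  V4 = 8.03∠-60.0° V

Step 1 — Convert each phasor to rectangular form:
  V1 = 28.7·(cos(106.7°) + j·sin(106.7°)) = -8.247 + j27.49 V
  V2 = 30.2·(cos(-155.7°) + j·sin(-155.7°)) = -27.52 - j12.43 V
  V3 = 31.2·(cos(76.1°) + j·sin(76.1°)) = 7.495 + j30.29 V
  V4 = 8.03·(cos(-60.0°) + j·sin(-60.0°)) = 4.015 - j6.954 V
Step 2 — Sum components: V_total = -24.26 + j38.39 V.
Step 3 — Convert to polar: |V_total| = 45.42 V, ∠V_total = 122.3°.

V_total = 45.42∠122.3° V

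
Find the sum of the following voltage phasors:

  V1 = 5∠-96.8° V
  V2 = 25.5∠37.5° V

Step 1 — Convert each phasor to rectangular form:
  V1 = 5·(cos(-96.8°) + j·sin(-96.8°)) = -0.592 - j4.965 V
  V2 = 25.5·(cos(37.5°) + j·sin(37.5°)) = 20.23 + j15.52 V
Step 2 — Sum components: V_total = 19.64 + j10.56 V.
Step 3 — Convert to polar: |V_total| = 22.3 V, ∠V_total = 28.3°.

V_total = 22.3∠28.3° V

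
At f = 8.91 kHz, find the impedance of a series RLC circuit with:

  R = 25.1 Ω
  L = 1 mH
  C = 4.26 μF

Step 1 — Angular frequency: ω = 2π·f = 2π·8910 = 5.598e+04 rad/s.
Step 2 — Component impedances:
  R: Z = R = 25.1 Ω
  L: Z = jωL = j·5.598e+04·0.001 = 0 + j55.98 Ω
  C: Z = 1/(jωC) = -j/(ω·C) = 0 - j4.193 Ω
Step 3 — Series combination: Z_total = R + L + C = 25.1 + j51.79 Ω = 57.55∠64.1° Ω.

Z = 25.1 + j51.79 Ω = 57.55∠64.1° Ω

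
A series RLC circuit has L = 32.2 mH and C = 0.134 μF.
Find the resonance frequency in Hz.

Step 1 — Resonance condition Im(Z)=0 gives ω₀ = 1/√(LC).
Step 2 — ω₀ = 1/√(0.0322·1.34e-07) = 1.522e+04 rad/s.
Step 3 — f₀ = ω₀/(2π) = 2423 Hz.

f₀ = 2423 Hz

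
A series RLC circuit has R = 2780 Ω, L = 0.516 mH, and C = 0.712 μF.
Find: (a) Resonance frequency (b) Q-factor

Step 1 — Resonance condition Im(Z)=0 gives ω₀ = 1/√(LC).
Step 2 — ω₀ = 1/√(0.000516·7.12e-07) = 5.217e+04 rad/s.
Step 3 — f₀ = ω₀/(2π) = 8303 Hz.
Step 4 — Series Q: Q = ω₀L/R = 5.217e+04·0.000516/2780 = 0.009684.

(a) f₀ = 8303 Hz  (b) Q = 0.009684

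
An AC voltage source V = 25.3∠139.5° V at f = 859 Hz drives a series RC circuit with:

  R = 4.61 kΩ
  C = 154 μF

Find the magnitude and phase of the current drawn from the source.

Step 1 — Angular frequency: ω = 2π·f = 2π·859 = 5397 rad/s.
Step 2 — Component impedances:
  R: Z = R = 4610 Ω
  C: Z = 1/(jωC) = -j/(ω·C) = 0 - j1.203 Ω
Step 3 — Series combination: Z_total = R + C = 4610 - j1.203 Ω = 4610∠-0.0° Ω.
Step 4 — Source phasor: V = 25.3∠139.5° V = -19.24 + j16.43 V.
Step 5 — Ohm's law: I = V / Z_total = (-19.24 + j16.43) / (4610 - j1.203) = -0.004174 + j0.003563 A.
Step 6 — Convert to polar: |I| = 0.005488 A, ∠I = 139.5°.

I = 0.005488∠139.5° A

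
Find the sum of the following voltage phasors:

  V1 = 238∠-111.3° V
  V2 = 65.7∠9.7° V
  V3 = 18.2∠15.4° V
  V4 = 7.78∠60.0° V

Step 1 — Convert each phasor to rectangular form:
  V1 = 238·(cos(-111.3°) + j·sin(-111.3°)) = -86.45 - j221.7 V
  V2 = 65.7·(cos(9.7°) + j·sin(9.7°)) = 64.76 + j11.07 V
  V3 = 18.2·(cos(15.4°) + j·sin(15.4°)) = 17.55 + j4.833 V
  V4 = 7.78·(cos(60.0°) + j·sin(60.0°)) = 3.89 + j6.738 V
Step 2 — Sum components: V_total = -0.2565 - j199.1 V.
Step 3 — Convert to polar: |V_total| = 199.1 V, ∠V_total = -90.1°.

V_total = 199.1∠-90.1° V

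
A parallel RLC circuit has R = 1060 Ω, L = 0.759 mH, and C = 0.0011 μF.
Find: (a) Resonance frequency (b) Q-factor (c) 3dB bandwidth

Step 1 — Resonance: ω₀ = 1/√(LC) = 1/√(0.000759·1.1e-09) = 1.094e+06 rad/s.
Step 2 — f₀ = ω₀/(2π) = 1.742e+05 Hz.
Step 3 — Parallel Q: Q = R/(ω₀L) = 1060/(1.094e+06·0.000759) = 1.276.
Step 4 — Bandwidth: Δω = ω₀/Q = 8.576e+05 rad/s; BW = Δω/(2π) = 1.365e+05 Hz.

(a) f₀ = 1.742e+05 Hz  (b) Q = 1.276  (c) BW = 1.365e+05 Hz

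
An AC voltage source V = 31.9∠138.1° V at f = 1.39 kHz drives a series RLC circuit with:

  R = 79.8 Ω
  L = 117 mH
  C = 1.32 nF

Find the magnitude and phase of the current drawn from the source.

Step 1 — Angular frequency: ω = 2π·f = 2π·1390 = 8734 rad/s.
Step 2 — Component impedances:
  R: Z = R = 79.8 Ω
  L: Z = jωL = j·8734·0.117 = 0 + j1022 Ω
  C: Z = 1/(jωC) = -j/(ω·C) = 0 - j8.674e+04 Ω
Step 3 — Series combination: Z_total = R + L + C = 79.8 - j8.572e+04 Ω = 8.572e+04∠-89.9° Ω.
Step 4 — Source phasor: V = 31.9∠138.1° V = -23.74 + j21.3 V.
Step 5 — Ohm's law: I = V / Z_total = (-23.74 + j21.3) / (79.8 - j8.572e+04) = -0.0002488 - j0.0002768 A.
Step 6 — Convert to polar: |I| = 0.0003721 A, ∠I = -132.0°.

I = 0.0003721∠-132.0° A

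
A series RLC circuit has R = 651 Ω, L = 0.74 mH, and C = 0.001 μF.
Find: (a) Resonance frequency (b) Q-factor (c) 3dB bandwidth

Step 1 — Resonance condition Im(Z)=0 gives ω₀ = 1/√(LC).
Step 2 — ω₀ = 1/√(0.00074·1e-09) = 1.162e+06 rad/s.
Step 3 — f₀ = ω₀/(2π) = 1.85e+05 Hz.
Step 4 — Series Q: Q = ω₀L/R = 1.162e+06·0.00074/651 = 1.321.
Step 5 — 3dB bandwidth: Δω = ω₀/Q = 8.797e+05 rad/s; BW = Δω/(2π) = 1.4e+05 Hz.

(a) f₀ = 1.85e+05 Hz  (b) Q = 1.321  (c) BW = 1.4e+05 Hz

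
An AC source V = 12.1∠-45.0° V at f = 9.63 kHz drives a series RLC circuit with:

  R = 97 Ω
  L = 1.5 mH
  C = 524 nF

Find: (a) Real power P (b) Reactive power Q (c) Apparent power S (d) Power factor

Step 1 — Angular frequency: ω = 2π·f = 2π·9630 = 6.051e+04 rad/s.
Step 2 — Component impedances:
  R: Z = R = 97 Ω
  L: Z = jωL = j·6.051e+04·0.0015 = 0 + j90.76 Ω
  C: Z = 1/(jωC) = -j/(ω·C) = 0 - j31.54 Ω
Step 3 — Series combination: Z_total = R + L + C = 97 + j59.22 Ω = 113.6∠31.4° Ω.
Step 4 — Source phasor: V = 12.1∠-45.0° V = 8.556 - j8.556 V.
Step 5 — Current: I = V / Z = 0.02503 - j0.1035 A = 0.1065∠-76.4° A.
Step 6 — Complex power: S = V·I* = 1.1 + j0.6713 VA.
Step 7 — Real power: P = Re(S) = 1.1 W.
Step 8 — Reactive power: Q = Im(S) = 0.6713 VAR.
Step 9 — Apparent power: |S| = 1.288 VA.
Step 10 — Power factor: PF = P/|S| = 0.8535 (lagging).

(a) P = 1.1 W  (b) Q = 0.6713 VAR  (c) S = 1.288 VA  (d) PF = 0.8535 (lagging)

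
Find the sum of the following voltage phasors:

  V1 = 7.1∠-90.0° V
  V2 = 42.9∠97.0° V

Step 1 — Convert each phasor to rectangular form:
  V1 = 7.1·(cos(-90.0°) + j·sin(-90.0°)) = 0 - j7.1 V
  V2 = 42.9·(cos(97.0°) + j·sin(97.0°)) = -5.228 + j42.58 V
Step 2 — Sum components: V_total = -5.228 + j35.48 V.
Step 3 — Convert to polar: |V_total| = 35.86 V, ∠V_total = 98.4°.

V_total = 35.86∠98.4° V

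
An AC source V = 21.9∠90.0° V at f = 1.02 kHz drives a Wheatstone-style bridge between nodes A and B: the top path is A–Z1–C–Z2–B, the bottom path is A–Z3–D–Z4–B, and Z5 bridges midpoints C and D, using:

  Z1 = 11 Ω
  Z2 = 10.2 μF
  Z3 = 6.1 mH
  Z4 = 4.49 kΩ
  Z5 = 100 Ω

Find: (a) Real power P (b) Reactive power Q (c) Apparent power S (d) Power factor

Step 1 — Angular frequency: ω = 2π·f = 2π·1020 = 6409 rad/s.
Step 2 — Component impedances:
  Z1: Z = R = 11 Ω
  Z2: Z = 1/(jωC) = -j/(ω·C) = 0 - j15.3 Ω
  Z3: Z = jωL = j·6409·0.0061 = 0 + j39.09 Ω
  Z4: Z = R = 4490 Ω
  Z5: Z = R = 100 Ω
Step 3 — Bridge requires nodal analysis (the Z5 bridge couples midpoints C and D, so the two paths cannot be reduced to a simple series/parallel combination). Setting node B to ground and injecting 1 A at node A, the 3-node admittance system at A, C, D solves to V_A = Z_AB = 10.09 - j14.88 Ω = 17.98∠-55.9° Ω.
Step 4 — Source phasor: V = 21.9∠90.0° V = 0 + j21.9 V.
Step 5 — Current: I = V / Z = -1.008 + j0.6833 A = 1.218∠145.9° A.
Step 6 — Complex power: S = V·I* = 14.97 - j22.08 VA.
Step 7 — Real power: P = Re(S) = 14.97 W.
Step 8 — Reactive power: Q = Im(S) = -22.08 VAR.
Step 9 — Apparent power: |S| = 26.67 VA.
Step 10 — Power factor: PF = P/|S| = 0.5611 (leading).

(a) P = 14.97 W  (b) Q = -22.08 VAR  (c) S = 26.67 VA  (d) PF = 0.5611 (leading)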